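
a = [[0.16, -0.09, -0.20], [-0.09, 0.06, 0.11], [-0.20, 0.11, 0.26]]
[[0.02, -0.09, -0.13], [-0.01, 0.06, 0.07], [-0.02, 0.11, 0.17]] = a@[[0.34, -0.17, 0.24], [-0.17, 0.59, 0.06], [0.24, 0.06, 0.8]]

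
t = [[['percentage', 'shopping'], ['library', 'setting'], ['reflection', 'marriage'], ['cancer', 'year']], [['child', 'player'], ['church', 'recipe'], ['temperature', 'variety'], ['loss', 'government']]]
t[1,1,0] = 'church'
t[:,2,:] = [['reflection', 'marriage'], ['temperature', 'variety']]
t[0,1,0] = 'library'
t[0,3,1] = 'year'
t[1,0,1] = 'player'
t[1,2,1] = 'variety'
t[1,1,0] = 'church'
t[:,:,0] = [['percentage', 'library', 'reflection', 'cancer'], ['child', 'church', 'temperature', 'loss']]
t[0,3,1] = 'year'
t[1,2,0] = 'temperature'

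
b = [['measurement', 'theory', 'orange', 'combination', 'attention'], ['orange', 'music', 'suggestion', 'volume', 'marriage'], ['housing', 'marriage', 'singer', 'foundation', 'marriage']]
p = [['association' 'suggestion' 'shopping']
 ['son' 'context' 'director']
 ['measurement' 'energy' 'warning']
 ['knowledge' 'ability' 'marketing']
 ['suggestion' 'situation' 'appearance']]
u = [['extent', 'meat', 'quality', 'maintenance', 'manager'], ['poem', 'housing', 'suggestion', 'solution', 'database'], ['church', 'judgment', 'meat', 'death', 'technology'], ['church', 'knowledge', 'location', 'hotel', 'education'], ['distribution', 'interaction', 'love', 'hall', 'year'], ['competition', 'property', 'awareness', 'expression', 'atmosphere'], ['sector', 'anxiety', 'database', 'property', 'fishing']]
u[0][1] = 'meat'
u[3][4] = 'education'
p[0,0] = 'association'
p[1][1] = 'context'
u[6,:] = ['sector', 'anxiety', 'database', 'property', 'fishing']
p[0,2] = 'shopping'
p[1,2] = 'director'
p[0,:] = ['association', 'suggestion', 'shopping']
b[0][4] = 'attention'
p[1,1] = 'context'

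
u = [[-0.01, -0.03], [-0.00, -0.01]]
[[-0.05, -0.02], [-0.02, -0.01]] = u @ [[-0.39, 0.49], [1.82, 0.57]]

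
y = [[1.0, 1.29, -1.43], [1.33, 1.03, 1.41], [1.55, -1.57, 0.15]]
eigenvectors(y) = [[(0.7+0j),-0.05+0.49j,-0.05-0.49j], [0.71+0.00j,(0.05-0.48j),0.05+0.48j], [(-0.01+0j),(0.72+0j),0.72-0.00j]]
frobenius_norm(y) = 3.80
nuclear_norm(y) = 6.54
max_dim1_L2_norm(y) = 2.21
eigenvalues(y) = [(2.33+0j), (-0.07+2.09j), (-0.07-2.09j)]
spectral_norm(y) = 2.35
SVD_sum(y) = [[-0.52, 0.42, -0.42], [0.70, -0.57, 0.57], [1.28, -1.04, 1.03]] + [[1.08, 1.28, -0.05], [1.03, 1.22, -0.05], [-0.13, -0.15, 0.01]] + [[0.44, -0.41, -0.96], [-0.41, 0.38, 0.89], [0.4, -0.38, -0.88]]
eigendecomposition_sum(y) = [[1.15+0.00j, 1.16+0.00j, -0.01+0.00j], [1.17+0.00j, (1.17+0j), -0.01+0.00j], [(-0.02+0j), -0.02-0.00j, 0.00+0.00j]] + [[(-0.08+0.52j),0.07-0.52j,-0.71-0.02j], [0.08-0.52j,(-0.07+0.52j),0.71+0.03j], [(0.78+0.04j),-0.78-0.02j,0.07+1.05j]] + [[(-0.08-0.52j), (0.07+0.52j), -0.71+0.02j], [0.08+0.52j, (-0.07-0.52j), (0.71-0.03j)], [0.78-0.04j, -0.78+0.02j, (0.07-1.05j)]]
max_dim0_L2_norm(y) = 2.28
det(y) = 10.20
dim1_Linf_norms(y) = [1.43, 1.41, 1.57]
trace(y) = 2.18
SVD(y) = [[-0.34,0.72,-0.61], [0.45,0.69,0.56], [0.82,-0.09,-0.56]] @ diag([2.352156925722641, 2.3252383755049326, 1.8647853211172039]) @ [[0.66, -0.54, 0.53], [0.65, 0.76, -0.03], [-0.39, 0.36, 0.85]]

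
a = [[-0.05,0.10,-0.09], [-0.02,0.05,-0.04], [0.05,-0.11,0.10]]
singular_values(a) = [0.22, 0.0, 0.0]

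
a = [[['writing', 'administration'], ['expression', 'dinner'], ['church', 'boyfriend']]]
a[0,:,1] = ['administration', 'dinner', 'boyfriend']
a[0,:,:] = [['writing', 'administration'], ['expression', 'dinner'], ['church', 'boyfriend']]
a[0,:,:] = [['writing', 'administration'], ['expression', 'dinner'], ['church', 'boyfriend']]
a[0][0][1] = 'administration'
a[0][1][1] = 'dinner'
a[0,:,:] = [['writing', 'administration'], ['expression', 'dinner'], ['church', 'boyfriend']]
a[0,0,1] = 'administration'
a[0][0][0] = 'writing'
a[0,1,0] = 'expression'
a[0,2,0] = 'church'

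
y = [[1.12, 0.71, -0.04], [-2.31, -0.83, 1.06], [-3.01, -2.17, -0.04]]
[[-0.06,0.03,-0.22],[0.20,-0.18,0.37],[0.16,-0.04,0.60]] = y @ [[-0.01,0.10,-0.17],[-0.06,-0.12,-0.04],[0.12,-0.05,-0.05]]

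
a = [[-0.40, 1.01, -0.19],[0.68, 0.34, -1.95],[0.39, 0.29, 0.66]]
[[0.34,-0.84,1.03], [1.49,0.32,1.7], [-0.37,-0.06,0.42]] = a@ [[0.07, 0.51, 0.78], [0.23, -0.65, 1.26], [-0.7, -0.10, -0.38]]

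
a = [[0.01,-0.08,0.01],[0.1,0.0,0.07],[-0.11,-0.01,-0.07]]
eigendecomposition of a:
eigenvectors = [[-0.15-0.50j, -0.15+0.50j, (-0.57+0j)], [(-0.58-0.09j), (-0.58+0.09j), (0.07+0j)], [0.61+0.00j, (0.61-0j), 0.82+0.00j]]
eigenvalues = [(-0.03+0.09j), (-0.03-0.09j), (0.01+0j)]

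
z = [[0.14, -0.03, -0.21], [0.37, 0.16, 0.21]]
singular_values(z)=[0.45, 0.25]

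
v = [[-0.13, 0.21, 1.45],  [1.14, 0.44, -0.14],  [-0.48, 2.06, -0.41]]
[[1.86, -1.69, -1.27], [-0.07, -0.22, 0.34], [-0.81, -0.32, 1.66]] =v @ [[0.14, -0.17, -0.05],[-0.10, -0.42, 0.60],[1.31, -1.12, -0.97]]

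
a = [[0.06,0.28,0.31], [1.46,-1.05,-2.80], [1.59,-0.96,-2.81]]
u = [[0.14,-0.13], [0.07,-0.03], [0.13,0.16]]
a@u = [[0.07,0.03], [-0.23,-0.61], [-0.21,-0.63]]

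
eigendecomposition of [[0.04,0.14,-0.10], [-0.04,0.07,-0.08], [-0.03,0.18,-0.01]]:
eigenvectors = [[(0.9+0j), (0.56+0.18j), (0.56-0.18j)], [-0.07+0.00j, 0.17+0.48j, 0.17-0.48j], [(-0.44+0j), 0.63+0.00j, (0.63-0j)]]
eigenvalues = [(0.08+0j), (0.01+0.13j), (0.01-0.13j)]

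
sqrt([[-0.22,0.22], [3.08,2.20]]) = [[(0.14+0.63j), 0.12-0.05j],[(1.65-0.72j), 1.43+0.06j]]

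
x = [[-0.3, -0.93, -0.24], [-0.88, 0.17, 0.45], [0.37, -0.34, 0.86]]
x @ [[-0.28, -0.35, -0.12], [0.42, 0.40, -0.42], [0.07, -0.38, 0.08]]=[[-0.32, -0.18, 0.41], [0.35, 0.2, 0.07], [-0.19, -0.59, 0.17]]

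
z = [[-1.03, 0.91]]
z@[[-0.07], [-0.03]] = [[0.04]]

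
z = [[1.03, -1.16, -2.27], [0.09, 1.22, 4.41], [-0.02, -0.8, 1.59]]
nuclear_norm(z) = 7.59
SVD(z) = [[-0.48, -0.61, -0.63], [0.84, -0.12, -0.52], [0.25, -0.78, 0.57]] @ diag([5.393075842224142, 1.3968276048184383, 0.7975622874958114]) @ [[-0.08,0.26,0.96], [-0.45,0.86,-0.26], [-0.89,-0.45,0.05]]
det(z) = 6.01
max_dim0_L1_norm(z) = 8.27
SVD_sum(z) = [[0.2, -0.66, -2.47], [-0.35, 1.17, 4.39], [-0.1, 0.34, 1.28]] + [[0.38, -0.73, 0.22], [0.07, -0.14, 0.04], [0.49, -0.94, 0.29]] + [[0.45, 0.23, -0.02],[0.37, 0.19, -0.02],[-0.41, -0.20, 0.02]]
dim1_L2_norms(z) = [2.75, 4.58, 1.78]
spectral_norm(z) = 5.39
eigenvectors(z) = [[(1+0j), (-0.44+0.42j), -0.44-0.42j], [-0.04+0.00j, (0.73+0j), 0.73-0.00j], [(-0.02+0j), (0.03+0.3j), (0.03-0.3j)]]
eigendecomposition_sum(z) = [[1.11+0.00j, 0.74-0.00j, (-1.52+0j)],  [-0.04+0.00j, -0.03+0.00j, (0.06-0j)],  [(-0.02+0j), -0.01+0.00j, 0.03-0.00j]] + [[(-0.04+0.03j), (-0.95-0.26j), (-0.37+2.22j)], [0.07+0.00j, 0.62+1.01j, (2.18-1.65j)], [0.03j, (-0.39+0.3j), (0.78+0.83j)]] + [[(-0.04-0.03j), (-0.95+0.26j), (-0.37-2.22j)], [0.07-0.00j, 0.62-1.01j, 2.18+1.65j], [0.00-0.03j, -0.39-0.30j, (0.78-0.83j)]]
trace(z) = 3.84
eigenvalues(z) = [(1.12+0j), (1.36+1.88j), (1.36-1.88j)]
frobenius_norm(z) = 5.63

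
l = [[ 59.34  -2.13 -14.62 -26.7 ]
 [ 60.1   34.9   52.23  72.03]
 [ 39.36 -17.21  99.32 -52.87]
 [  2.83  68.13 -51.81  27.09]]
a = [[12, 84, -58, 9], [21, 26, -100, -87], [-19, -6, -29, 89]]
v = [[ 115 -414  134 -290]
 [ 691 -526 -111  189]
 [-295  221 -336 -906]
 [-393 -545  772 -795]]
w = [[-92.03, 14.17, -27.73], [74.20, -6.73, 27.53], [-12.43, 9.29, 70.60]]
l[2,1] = -17.21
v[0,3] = -290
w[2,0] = -12.43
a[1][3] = -87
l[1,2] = 52.23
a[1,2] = -100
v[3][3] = -795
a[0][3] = 9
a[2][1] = -6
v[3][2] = 772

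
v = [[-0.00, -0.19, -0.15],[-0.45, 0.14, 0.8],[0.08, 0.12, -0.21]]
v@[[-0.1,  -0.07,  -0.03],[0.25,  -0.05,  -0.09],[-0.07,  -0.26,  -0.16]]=[[-0.04, 0.05, 0.04], [0.02, -0.18, -0.13], [0.04, 0.04, 0.02]]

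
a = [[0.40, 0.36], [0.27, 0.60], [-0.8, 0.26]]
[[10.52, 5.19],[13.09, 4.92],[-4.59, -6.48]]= a @ [[11.19,9.39], [16.78,3.97]]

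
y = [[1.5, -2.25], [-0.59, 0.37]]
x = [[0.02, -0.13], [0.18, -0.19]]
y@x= [[-0.38, 0.23], [0.05, 0.01]]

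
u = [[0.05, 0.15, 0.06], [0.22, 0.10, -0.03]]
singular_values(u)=[0.27, 0.12]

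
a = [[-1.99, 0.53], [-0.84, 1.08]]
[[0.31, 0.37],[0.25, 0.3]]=a@[[-0.12, -0.14], [0.14, 0.17]]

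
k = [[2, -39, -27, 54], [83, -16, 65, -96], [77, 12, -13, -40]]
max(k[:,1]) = 12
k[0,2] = -27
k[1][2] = 65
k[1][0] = 83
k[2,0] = 77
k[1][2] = 65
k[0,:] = [2, -39, -27, 54]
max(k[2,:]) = 77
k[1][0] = 83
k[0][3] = 54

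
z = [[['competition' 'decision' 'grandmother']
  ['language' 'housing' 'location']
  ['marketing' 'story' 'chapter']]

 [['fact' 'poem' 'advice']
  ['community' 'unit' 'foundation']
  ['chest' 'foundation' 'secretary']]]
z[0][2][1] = 'story'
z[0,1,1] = 'housing'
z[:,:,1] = [['decision', 'housing', 'story'], ['poem', 'unit', 'foundation']]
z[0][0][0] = 'competition'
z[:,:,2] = [['grandmother', 'location', 'chapter'], ['advice', 'foundation', 'secretary']]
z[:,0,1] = ['decision', 'poem']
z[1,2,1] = 'foundation'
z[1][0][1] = 'poem'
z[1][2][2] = 'secretary'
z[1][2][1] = 'foundation'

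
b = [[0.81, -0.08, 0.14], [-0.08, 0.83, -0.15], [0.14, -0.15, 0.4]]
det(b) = 0.24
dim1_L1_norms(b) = [1.03, 1.06, 0.69]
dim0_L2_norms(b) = [0.83, 0.85, 0.45]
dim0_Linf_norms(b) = [0.81, 0.83, 0.4]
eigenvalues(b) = [0.97, 0.74, 0.33]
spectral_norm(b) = 0.97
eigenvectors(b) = [[-0.63,0.74,-0.23], [0.70,0.67,0.24], [-0.34,0.01,0.94]]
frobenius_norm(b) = 1.27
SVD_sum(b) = [[0.39, -0.43, 0.21], [-0.43, 0.48, -0.23], [0.21, -0.23, 0.11]] + [[0.41, 0.37, 0.01], [0.37, 0.33, 0.00], [0.01, 0.00, 0.0]] + [[0.02, -0.02, -0.07], [-0.02, 0.02, 0.07], [-0.07, 0.07, 0.29]]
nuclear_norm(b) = 2.04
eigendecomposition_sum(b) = [[0.39, -0.43, 0.21], [-0.43, 0.48, -0.23], [0.21, -0.23, 0.11]] + [[0.41, 0.37, 0.01],[0.37, 0.33, 0.00],[0.01, 0.0, 0.0]] + [[0.02, -0.02, -0.07],[-0.02, 0.02, 0.07],[-0.07, 0.07, 0.29]]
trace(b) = 2.04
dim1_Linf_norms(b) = [0.81, 0.83, 0.4]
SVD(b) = [[-0.63, -0.74, -0.23],[0.7, -0.67, 0.24],[-0.34, -0.01, 0.94]] @ diag([0.9739368860555013, 0.7394312426842109, 0.32663187126028786]) @ [[-0.63,  0.70,  -0.34], [-0.74,  -0.67,  -0.01], [-0.23,  0.24,  0.94]]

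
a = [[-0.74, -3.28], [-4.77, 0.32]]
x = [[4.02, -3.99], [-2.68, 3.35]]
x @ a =[[16.06, -14.46], [-14.00, 9.86]]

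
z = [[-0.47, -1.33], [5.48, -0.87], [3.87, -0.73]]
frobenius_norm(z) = 6.95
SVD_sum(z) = [[-0.25, 0.04], [5.48, -0.88], [3.89, -0.63]] + [[-0.22, -1.37], [0.00, 0.01], [-0.02, -0.10]]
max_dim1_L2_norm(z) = 5.55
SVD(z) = [[-0.04, -1.00], [0.82, 0.01], [0.58, -0.08]] @ diag([6.808055764539867, 1.3918608791526128]) @ [[0.99,-0.16], [0.16,0.99]]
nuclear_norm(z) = 8.20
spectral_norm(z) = 6.81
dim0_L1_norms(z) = [9.82, 2.93]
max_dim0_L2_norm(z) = 6.73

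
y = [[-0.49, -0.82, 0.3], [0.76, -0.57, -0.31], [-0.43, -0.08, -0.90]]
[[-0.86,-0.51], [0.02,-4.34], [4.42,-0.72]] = y @ [[-1.44, -2.75], [0.35, 2.94], [-4.25, 1.85]]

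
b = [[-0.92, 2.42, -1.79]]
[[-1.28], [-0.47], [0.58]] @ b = [[1.18, -3.1, 2.29], [0.43, -1.14, 0.84], [-0.53, 1.40, -1.04]]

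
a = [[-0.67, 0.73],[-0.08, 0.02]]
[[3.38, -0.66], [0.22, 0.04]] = a@[[-2.13, -0.92], [2.68, -1.75]]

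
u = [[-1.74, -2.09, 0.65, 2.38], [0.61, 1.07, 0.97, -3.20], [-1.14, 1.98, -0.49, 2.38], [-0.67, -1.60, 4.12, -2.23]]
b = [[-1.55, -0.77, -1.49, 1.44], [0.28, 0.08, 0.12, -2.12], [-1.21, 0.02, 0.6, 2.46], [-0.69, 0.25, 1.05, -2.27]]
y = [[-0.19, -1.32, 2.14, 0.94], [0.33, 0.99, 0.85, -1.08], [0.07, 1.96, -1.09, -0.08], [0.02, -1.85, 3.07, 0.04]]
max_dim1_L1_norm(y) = 4.98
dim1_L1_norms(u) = [6.86, 5.85, 5.99, 8.62]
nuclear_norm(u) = 13.32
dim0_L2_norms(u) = [2.27, 3.46, 4.31, 5.15]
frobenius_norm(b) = 5.15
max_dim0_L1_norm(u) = 10.19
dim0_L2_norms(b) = [2.1, 0.81, 1.92, 4.22]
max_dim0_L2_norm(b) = 4.22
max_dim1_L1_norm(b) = 5.25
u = y + b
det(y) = -0.04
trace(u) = -3.39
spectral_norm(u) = 6.03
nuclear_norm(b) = 8.09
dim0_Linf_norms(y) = [0.33, 1.96, 3.07, 1.08]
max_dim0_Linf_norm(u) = 4.12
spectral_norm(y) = 4.85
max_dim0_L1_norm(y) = 7.15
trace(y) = -0.25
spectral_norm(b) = 4.47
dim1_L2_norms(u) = [3.67, 3.56, 3.34, 5.0]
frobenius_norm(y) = 5.30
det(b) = -0.02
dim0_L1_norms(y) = [0.61, 6.12, 7.15, 2.14]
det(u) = 29.92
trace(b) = -3.14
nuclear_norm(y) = 7.73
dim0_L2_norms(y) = [0.39, 3.16, 3.99, 1.43]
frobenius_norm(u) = 7.89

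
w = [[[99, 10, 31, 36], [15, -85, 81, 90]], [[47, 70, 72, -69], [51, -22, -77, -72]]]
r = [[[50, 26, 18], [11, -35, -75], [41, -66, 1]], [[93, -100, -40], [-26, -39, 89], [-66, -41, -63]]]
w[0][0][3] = 36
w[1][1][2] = -77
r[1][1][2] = 89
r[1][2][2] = -63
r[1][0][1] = -100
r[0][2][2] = 1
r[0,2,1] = -66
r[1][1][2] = 89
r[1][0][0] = 93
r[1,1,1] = -39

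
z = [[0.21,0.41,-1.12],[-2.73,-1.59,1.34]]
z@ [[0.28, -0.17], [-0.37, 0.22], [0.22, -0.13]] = [[-0.34,0.20], [0.12,-0.06]]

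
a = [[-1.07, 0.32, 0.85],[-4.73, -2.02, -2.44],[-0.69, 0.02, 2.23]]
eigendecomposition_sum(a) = [[(-0.49+0.95j), 0.16+0.21j, (0.22-0.01j)],[-2.54-3.43j, (-1.02+0.22j), (-0.35+0.82j)],[(-0.13+0.15j), (0.02+0.04j), 0.04+0.01j]] + [[-0.49-0.95j,0.16-0.21j,(0.22+0.01j)], [(-2.54+3.43j),(-1.02-0.22j),(-0.35-0.82j)], [(-0.13-0.15j),0.02-0.04j,(0.04-0.01j)]] + [[(-0.08-0j), -0.00-0.00j, 0.40+0.00j], [0.35+0.00j, 0.02+0.00j, (-1.74-0j)], [(-0.43-0j), (-0.02-0j), (2.15+0j)]]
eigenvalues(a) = [(-1.47+1.18j), (-1.47-1.18j), (2.08+0j)]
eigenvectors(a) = [[(0.11+0.22j), 0.11-0.22j, (0.14+0j)], [-0.97+0.00j, -0.97-0.00j, (-0.62+0j)], [0.01+0.04j, (0.01-0.04j), 0.77+0.00j]]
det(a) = 7.42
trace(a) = -0.86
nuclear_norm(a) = 8.83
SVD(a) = [[-0.07, 0.49, -0.87],  [-0.99, 0.03, 0.10],  [0.07, 0.87, 0.48]] @ diag([5.721480223825999, 2.616350415135322, 0.49545388644072014]) @ [[0.83, 0.35, 0.44],[-0.49, 0.04, 0.87],[0.28, -0.94, 0.2]]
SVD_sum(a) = [[-0.33, -0.14, -0.18], [-4.7, -1.98, -2.52], [0.35, 0.15, 0.19]] + [[-0.62,0.05,1.11], [-0.04,0.00,0.07], [-1.11,0.10,1.99]] + [[-0.12,0.40,-0.09], [0.01,-0.04,0.01], [0.07,-0.22,0.05]]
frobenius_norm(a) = 6.31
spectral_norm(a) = 5.72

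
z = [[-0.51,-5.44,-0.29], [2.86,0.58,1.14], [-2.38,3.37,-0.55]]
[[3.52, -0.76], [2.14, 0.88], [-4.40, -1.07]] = z@ [[0.67, 1.19], [-0.74, 0.15], [0.57, -2.29]]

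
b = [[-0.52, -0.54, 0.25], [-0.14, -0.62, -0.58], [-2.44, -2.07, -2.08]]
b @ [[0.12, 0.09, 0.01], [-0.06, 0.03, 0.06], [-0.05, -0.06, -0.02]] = [[-0.04, -0.08, -0.04], [0.05, 0.0, -0.03], [-0.06, -0.16, -0.11]]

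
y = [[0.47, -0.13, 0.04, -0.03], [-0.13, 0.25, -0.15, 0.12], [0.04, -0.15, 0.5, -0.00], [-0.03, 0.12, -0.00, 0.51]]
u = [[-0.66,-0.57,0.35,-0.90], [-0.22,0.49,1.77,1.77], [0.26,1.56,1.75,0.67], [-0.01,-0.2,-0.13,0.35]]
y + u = [[-0.19, -0.70, 0.39, -0.93], [-0.35, 0.74, 1.62, 1.89], [0.3, 1.41, 2.25, 0.67], [-0.04, -0.08, -0.13, 0.86]]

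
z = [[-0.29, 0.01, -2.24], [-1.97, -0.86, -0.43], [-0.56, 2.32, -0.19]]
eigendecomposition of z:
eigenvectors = [[0.67+0.00j,  (-0.28+0.48j),  (-0.28-0.48j)], [-0.39+0.00j,  (-0.62+0j),  -0.62-0.00j], [-0.63+0.00j,  0.24+0.51j,  0.24-0.51j]]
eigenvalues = [(1.83+0j), (-1.58+1.87j), (-1.58-1.87j)]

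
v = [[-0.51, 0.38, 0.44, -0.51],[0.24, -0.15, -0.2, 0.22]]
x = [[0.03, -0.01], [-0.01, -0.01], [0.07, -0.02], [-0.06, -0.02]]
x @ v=[[-0.02, 0.01, 0.02, -0.02], [0.00, -0.0, -0.00, 0.00], [-0.04, 0.03, 0.03, -0.04], [0.03, -0.02, -0.02, 0.03]]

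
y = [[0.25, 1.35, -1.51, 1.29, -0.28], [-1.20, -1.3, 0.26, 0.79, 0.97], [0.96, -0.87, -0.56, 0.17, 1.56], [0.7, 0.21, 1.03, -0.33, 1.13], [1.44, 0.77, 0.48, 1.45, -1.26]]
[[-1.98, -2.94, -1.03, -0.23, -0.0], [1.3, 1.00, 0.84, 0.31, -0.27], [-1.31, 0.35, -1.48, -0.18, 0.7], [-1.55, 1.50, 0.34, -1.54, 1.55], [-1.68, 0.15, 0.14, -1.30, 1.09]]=y @[[-0.9, 0.26, -0.65, -0.35, 0.53], [-1.01, -0.71, 0.18, -0.65, 0.39], [0.04, 1.26, 0.95, -0.72, 0.58], [-0.43, -0.08, 0.22, -0.38, 0.28], [-0.79, 0.13, -0.13, -0.48, 0.52]]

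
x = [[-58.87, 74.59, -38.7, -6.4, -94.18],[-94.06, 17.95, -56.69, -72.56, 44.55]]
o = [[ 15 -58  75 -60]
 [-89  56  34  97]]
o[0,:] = [15, -58, 75, -60]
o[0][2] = 75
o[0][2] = 75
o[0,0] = 15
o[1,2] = 34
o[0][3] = -60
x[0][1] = 74.59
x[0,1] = 74.59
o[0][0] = 15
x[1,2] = -56.69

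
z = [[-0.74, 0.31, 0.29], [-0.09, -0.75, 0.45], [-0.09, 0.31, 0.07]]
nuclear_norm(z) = 1.91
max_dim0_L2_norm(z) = 0.87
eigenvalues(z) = [0.17, -0.76, -0.82]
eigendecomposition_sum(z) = [[-0.01, 0.02, 0.07], [-0.01, 0.02, 0.07], [-0.02, 0.05, 0.15]] + [[-1.76, -2.29, 1.85],[0.47, 0.61, -0.49],[-0.36, -0.48, 0.38]] + [[1.03, 2.58, -1.63], [-0.55, -1.38, 0.87], [0.29, 0.74, -0.47]]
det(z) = 0.10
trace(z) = -1.42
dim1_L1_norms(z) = [1.34, 1.29, 0.47]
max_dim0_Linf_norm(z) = 0.75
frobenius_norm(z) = 1.27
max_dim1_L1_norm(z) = 1.34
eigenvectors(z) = [[0.4, 0.95, 0.85], [0.37, -0.25, -0.46], [0.84, 0.20, 0.25]]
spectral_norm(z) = 0.94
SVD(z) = [[-0.56, -0.79, -0.23], [0.76, -0.61, 0.23], [-0.32, -0.05, 0.95]] @ diag([0.9386924013885245, 0.8436058266396297, 0.13109456447584952]) @ [[0.4,-0.9,0.17], [0.77,0.23,-0.6], [0.5,0.37,0.78]]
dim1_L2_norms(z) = [0.85, 0.88, 0.33]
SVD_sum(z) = [[-0.21, 0.47, -0.09], [0.29, -0.64, 0.12], [-0.12, 0.27, -0.05]] + [[-0.51, -0.15, 0.4], [-0.39, -0.12, 0.31], [-0.03, -0.01, 0.02]] + [[-0.02, -0.01, -0.02], [0.02, 0.01, 0.02], [0.06, 0.05, 0.1]]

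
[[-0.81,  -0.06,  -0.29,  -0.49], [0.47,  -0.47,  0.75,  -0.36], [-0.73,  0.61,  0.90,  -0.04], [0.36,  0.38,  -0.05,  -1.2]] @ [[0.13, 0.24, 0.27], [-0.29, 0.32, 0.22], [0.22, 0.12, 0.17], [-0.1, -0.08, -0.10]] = [[-0.10, -0.21, -0.23], [0.4, 0.08, 0.19], [-0.07, 0.13, 0.09], [0.05, 0.30, 0.29]]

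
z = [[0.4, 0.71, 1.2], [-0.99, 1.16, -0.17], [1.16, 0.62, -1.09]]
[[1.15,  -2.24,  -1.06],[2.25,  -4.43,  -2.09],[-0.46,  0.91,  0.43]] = z @ [[-0.75, 1.48, 0.70], [1.36, -2.67, -1.26], [0.40, -0.78, -0.37]]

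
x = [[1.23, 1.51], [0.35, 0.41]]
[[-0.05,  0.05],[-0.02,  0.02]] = x @ [[-0.02, 0.02], [-0.02, 0.02]]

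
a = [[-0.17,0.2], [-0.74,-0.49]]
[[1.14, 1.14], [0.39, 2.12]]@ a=[[-1.04, -0.33], [-1.64, -0.96]]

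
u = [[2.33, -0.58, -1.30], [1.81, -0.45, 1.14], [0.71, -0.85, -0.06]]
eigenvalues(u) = [(1.85+0j), (-0.01+1.35j), (-0.01-1.35j)]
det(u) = 3.37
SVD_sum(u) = [[2.42, -0.76, -0.37], [1.59, -0.50, -0.24], [0.88, -0.28, -0.13]] + [[-0.13, 0.05, -0.93], [0.19, -0.07, 1.38], [0.01, -0.00, 0.08]] + [[0.04, 0.13, 0.0], [0.04, 0.12, 0.0], [-0.18, -0.57, -0.01]]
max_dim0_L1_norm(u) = 4.85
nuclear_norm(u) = 5.51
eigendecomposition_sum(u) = [[1.87+0.00j, (-0+0j), (-1.27-0j)], [(1.49+0j), (-0+0j), -1.02-0.00j], [0.03+0.00j, (-0+0j), -0.02-0.00j]] + [[0.23-0.01j,-0.29-0.00j,(-0.01+0.47j)],[0.16-0.54j,(-0.22+0.67j),1.08+0.38j],[0.34-0.01j,-0.42-0.00j,-0.02+0.68j]] + [[0.23+0.01j, -0.29+0.00j, -0.01-0.47j],  [0.16+0.54j, (-0.22-0.67j), 1.08-0.38j],  [0.34+0.01j, -0.42+0.00j, (-0.02-0.68j)]]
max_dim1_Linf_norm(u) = 2.33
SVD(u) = [[-0.8, 0.56, -0.22], [-0.52, -0.83, -0.2], [-0.29, -0.05, 0.96]] @ diag([3.198601964283278, 1.6856095926908867, 0.6255923393965283]) @ [[-0.94,  0.3,  0.14], [-0.13,  0.05,  -0.99], [-0.30,  -0.95,  -0.01]]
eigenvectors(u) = [[-0.78+0.00j, 0.10+0.31j, (0.1-0.31j)], [-0.62+0.00j, (0.81+0j), (0.81-0j)], [-0.01+0.00j, 0.15+0.46j, 0.15-0.46j]]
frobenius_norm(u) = 3.67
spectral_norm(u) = 3.20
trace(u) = 1.82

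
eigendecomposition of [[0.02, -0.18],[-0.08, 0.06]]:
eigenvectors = [[-0.87, 0.79], [-0.49, -0.62]]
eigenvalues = [-0.08, 0.16]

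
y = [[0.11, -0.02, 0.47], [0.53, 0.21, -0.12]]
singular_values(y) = [0.58, 0.48]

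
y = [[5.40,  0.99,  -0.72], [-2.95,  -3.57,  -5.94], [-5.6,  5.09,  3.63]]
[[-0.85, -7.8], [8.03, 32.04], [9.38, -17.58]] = y@ [[-0.94, -1.35],[2.52, -2.75],[-2.4, -3.07]]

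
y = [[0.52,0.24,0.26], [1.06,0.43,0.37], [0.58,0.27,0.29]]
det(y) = 0.00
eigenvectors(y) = [[(0.43+0j), (0.26-0.05j), 0.26+0.05j], [0.77+0.00j, -0.90+0.00j, -0.90-0.00j], [0.48+0.00j, (0.32+0.11j), 0.32-0.11j]]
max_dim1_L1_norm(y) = 1.86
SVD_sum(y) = [[0.54,  0.23,  0.22],  [1.04,  0.44,  0.42],  [0.60,  0.26,  0.24]] + [[-0.02, 0.01, 0.04], [0.02, -0.01, -0.05], [-0.02, 0.01, 0.05]] + [[0.0, -0.0, 0.00], [-0.0, 0.00, -0.00], [-0.00, 0.0, -0.00]]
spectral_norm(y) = 1.53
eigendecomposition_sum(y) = [[0.54+0.00j, 0.24+0.00j, (0.24+0j)], [(0.98+0j), 0.43+0.00j, 0.44+0.00j], [(0.61+0j), 0.27+0.00j, (0.27+0j)]] + [[(-0.01+0j), -0j, 0.01+0.00j], [0.04+0.00j, -0.00+0.00j, (-0.03-0.01j)], [(-0.01-0.01j), -0j, 0.01+0.01j]] + [[-0.01-0.00j, 0.00+0.00j, 0.01-0.00j], [(0.04-0j), (-0-0j), -0.03+0.01j], [-0.01+0.01j, 0.00+0.00j, 0.01-0.01j]]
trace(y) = 1.24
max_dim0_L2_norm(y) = 1.32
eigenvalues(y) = [(1.24+0j), (-0+0.01j), (-0-0.01j)]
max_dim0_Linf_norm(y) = 1.06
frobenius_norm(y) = 1.53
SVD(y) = [[-0.41, 0.52, -0.75], [-0.79, -0.62, 0.00], [-0.46, 0.59, 0.67]] @ diag([1.5252015318638372, 0.09032355599563799, 0.001393711773151552]) @ [[-0.86, -0.37, -0.35], [-0.44, 0.21, 0.87], [-0.25, 0.9, -0.35]]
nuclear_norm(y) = 1.62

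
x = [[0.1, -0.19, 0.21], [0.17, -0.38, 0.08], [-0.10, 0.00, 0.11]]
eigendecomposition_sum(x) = [[(0.06-0j),-0.15+0.00j,(-0-0j)], [0.15-0.00j,(-0.36+0j),(-0.01-0j)], [0.02-0.00j,(-0.04+0j),-0.00-0.00j]] + [[0.02+0.09j, (-0.02-0.03j), 0.11-0.05j], [0.01+0.04j, -0.01-0.01j, 0.04-0.02j], [(-0.06+0.03j), 0.02-0.02j, 0.06+0.06j]] + [[0.02-0.09j, (-0.02+0.03j), 0.11+0.05j], [0.01-0.04j, (-0.01+0.01j), (0.04+0.02j)], [(-0.06-0.03j), 0.02+0.02j, (0.06-0.06j)]]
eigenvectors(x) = [[-0.39+0.00j,(0.78+0j),0.78-0.00j], [(-0.92+0j),0.32-0.01j,0.32+0.01j], [(-0.09+0j),(0.16+0.51j),0.16-0.51j]]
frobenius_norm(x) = 0.54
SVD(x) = [[-0.55, -0.57, 0.61], [-0.83, 0.38, -0.4], [-0.0, -0.73, -0.68]] @ diag([0.5000096845209463, 0.1910076772105028, 0.07420500408942861]) @ [[-0.39, 0.84, -0.37], [0.42, -0.19, -0.89], [0.82, 0.5, 0.28]]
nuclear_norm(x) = 0.77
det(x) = -0.01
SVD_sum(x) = [[0.11, -0.23, 0.10], [0.16, -0.35, 0.15], [0.0, -0.0, 0.0]] + [[-0.05, 0.02, 0.1], [0.03, -0.01, -0.06], [-0.06, 0.03, 0.12]] + [[0.04, 0.02, 0.01], [-0.02, -0.02, -0.01], [-0.04, -0.03, -0.01]]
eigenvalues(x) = [(-0.3+0j), (0.07+0.14j), (0.07-0.14j)]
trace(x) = -0.17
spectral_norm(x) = 0.50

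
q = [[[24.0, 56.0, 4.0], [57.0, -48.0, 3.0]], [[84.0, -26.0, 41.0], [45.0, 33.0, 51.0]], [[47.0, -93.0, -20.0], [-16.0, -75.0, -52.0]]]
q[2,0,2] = -20.0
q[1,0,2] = 41.0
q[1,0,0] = 84.0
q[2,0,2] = -20.0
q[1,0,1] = -26.0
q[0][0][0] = 24.0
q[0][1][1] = -48.0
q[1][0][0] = 84.0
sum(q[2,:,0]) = 31.0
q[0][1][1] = -48.0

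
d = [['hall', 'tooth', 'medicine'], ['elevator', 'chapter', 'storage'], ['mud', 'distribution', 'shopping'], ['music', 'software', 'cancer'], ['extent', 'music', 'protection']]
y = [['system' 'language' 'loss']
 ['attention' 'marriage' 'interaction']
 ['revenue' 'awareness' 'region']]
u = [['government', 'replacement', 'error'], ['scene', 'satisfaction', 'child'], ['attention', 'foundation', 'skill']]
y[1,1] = 'marriage'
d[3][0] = 'music'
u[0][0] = 'government'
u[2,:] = ['attention', 'foundation', 'skill']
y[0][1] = 'language'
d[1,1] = 'chapter'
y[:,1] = ['language', 'marriage', 'awareness']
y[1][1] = 'marriage'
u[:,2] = ['error', 'child', 'skill']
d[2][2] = 'shopping'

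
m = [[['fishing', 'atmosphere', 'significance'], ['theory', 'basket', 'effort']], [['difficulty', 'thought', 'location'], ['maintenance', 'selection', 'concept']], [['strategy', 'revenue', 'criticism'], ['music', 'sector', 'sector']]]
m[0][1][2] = 'effort'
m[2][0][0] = 'strategy'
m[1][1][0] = 'maintenance'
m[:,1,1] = ['basket', 'selection', 'sector']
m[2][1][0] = 'music'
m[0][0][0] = 'fishing'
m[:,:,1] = [['atmosphere', 'basket'], ['thought', 'selection'], ['revenue', 'sector']]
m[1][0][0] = 'difficulty'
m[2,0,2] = 'criticism'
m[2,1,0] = 'music'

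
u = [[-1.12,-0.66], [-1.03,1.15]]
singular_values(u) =[1.6, 1.23]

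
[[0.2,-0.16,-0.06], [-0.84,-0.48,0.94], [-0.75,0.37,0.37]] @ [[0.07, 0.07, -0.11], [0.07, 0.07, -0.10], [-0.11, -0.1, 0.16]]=[[0.01, 0.01, -0.02], [-0.20, -0.19, 0.29], [-0.07, -0.06, 0.1]]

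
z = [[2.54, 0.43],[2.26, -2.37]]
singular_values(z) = [3.72, 1.88]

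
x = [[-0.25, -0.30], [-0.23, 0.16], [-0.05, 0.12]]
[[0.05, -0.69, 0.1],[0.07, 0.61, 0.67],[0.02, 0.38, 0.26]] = x@ [[-0.27,-0.66,-1.98], [0.05,2.85,1.32]]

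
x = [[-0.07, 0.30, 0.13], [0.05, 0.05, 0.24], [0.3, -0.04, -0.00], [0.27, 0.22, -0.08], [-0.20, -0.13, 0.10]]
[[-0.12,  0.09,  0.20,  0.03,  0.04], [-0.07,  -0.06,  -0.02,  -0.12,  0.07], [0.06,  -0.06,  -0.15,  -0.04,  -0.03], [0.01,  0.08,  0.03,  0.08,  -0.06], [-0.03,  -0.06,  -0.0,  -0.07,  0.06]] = x @ [[0.15, -0.14, -0.43, -0.10, -0.11], [-0.25, 0.4, 0.61, 0.30, -0.03], [-0.29, -0.31, -0.11, -0.54, 0.34]]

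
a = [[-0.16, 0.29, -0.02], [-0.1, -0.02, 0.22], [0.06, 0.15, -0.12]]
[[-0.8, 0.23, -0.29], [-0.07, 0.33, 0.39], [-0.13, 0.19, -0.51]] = a @ [[2.59, 2.79, -2.05],[-1.29, 2.53, -2.09],[0.74, 2.99, 0.63]]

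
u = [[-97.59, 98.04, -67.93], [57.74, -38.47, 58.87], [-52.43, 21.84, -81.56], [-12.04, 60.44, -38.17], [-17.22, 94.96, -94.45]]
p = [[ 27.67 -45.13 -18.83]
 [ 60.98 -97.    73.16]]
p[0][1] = -45.13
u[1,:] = [57.74, -38.47, 58.87]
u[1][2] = 58.87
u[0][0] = -97.59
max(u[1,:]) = 58.87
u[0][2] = -67.93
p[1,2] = 73.16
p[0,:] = [27.67, -45.13, -18.83]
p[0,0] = 27.67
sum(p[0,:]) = -36.29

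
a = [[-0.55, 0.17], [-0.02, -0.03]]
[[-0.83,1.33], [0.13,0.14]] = a@[[0.12,-3.24],[-4.5,-2.64]]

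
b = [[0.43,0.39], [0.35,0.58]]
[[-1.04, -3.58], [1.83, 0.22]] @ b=[[-1.70, -2.48],[0.86, 0.84]]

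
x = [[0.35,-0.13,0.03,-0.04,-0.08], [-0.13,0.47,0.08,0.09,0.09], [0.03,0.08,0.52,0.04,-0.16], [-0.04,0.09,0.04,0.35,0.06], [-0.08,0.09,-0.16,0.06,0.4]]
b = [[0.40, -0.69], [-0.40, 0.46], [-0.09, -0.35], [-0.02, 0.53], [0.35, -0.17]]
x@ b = [[0.16, -0.32], [-0.22, 0.31], [-0.12, -0.12], [-0.04, 0.23], [0.09, 0.12]]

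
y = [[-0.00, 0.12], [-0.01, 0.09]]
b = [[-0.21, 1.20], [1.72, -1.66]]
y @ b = [[0.21,-0.2], [0.16,-0.16]]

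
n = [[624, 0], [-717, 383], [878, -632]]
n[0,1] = 0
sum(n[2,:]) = 246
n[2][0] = 878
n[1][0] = -717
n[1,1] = 383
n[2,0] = 878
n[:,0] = [624, -717, 878]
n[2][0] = 878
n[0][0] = 624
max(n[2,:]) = 878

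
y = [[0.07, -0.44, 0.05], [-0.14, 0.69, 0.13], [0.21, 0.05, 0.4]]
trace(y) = 1.16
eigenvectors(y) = [[0.88,0.40,-0.54], [0.23,-0.27,0.81], [-0.42,0.87,-0.21]]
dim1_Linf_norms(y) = [0.44, 0.69, 0.4]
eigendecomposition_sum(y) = [[-0.05, -0.03, 0.01], [-0.01, -0.01, 0.00], [0.03, 0.02, -0.01]] + [[0.08,0.11,0.22], [-0.05,-0.07,-0.15], [0.17,0.23,0.48]] + [[0.05, -0.51, -0.18],[-0.07, 0.77, 0.28],[0.02, -0.2, -0.07]]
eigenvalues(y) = [-0.07, 0.48, 0.75]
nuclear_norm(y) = 1.36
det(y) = -0.03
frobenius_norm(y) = 0.96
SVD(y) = [[-0.52, -0.21, -0.83], [0.85, -0.03, -0.52], [0.08, -0.98, 0.20]] @ diag([0.8393718085061673, 0.4597042274456864, 0.06577986282784933]) @ [[-0.16, 0.98, 0.14], [-0.47, 0.05, -0.88], [0.87, 0.21, -0.45]]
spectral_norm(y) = 0.84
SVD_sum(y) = [[0.07,-0.42,-0.06],[-0.12,0.7,0.1],[-0.01,0.07,0.01]] + [[0.05, -0.0, 0.09],[0.01, -0.00, 0.01],[0.21, -0.02, 0.4]] + [[-0.05, -0.01, 0.02],[-0.03, -0.01, 0.02],[0.01, 0.00, -0.01]]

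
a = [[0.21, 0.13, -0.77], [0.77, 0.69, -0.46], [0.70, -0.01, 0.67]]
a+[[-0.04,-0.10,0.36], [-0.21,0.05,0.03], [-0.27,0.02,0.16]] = [[0.17, 0.03, -0.41], [0.56, 0.74, -0.43], [0.43, 0.01, 0.83]]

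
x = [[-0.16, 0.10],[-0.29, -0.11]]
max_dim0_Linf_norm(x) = 0.29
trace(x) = -0.27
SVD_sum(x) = [[-0.14, -0.02], [-0.3, -0.05]] + [[-0.02, 0.12], [0.01, -0.06]]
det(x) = 0.05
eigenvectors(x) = [[-0.07+0.50j, (-0.07-0.5j)],  [-0.86+0.00j, -0.86-0.00j]]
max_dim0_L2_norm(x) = 0.33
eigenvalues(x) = [(-0.14+0.17j), (-0.14-0.17j)]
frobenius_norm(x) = 0.36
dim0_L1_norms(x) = [0.45, 0.21]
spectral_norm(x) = 0.34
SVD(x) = [[-0.42, -0.91], [-0.91, 0.42]] @ diag([0.335405238034571, 0.13893641099068596]) @ [[0.98, 0.17],  [0.17, -0.98]]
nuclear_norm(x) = 0.47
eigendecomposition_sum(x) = [[(-0.08+0.07j), 0.05+0.04j], [-0.15-0.12j, (-0.05+0.09j)]] + [[-0.08-0.07j, (0.05-0.04j)],[-0.15+0.12j, -0.06-0.09j]]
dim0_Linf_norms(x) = [0.29, 0.11]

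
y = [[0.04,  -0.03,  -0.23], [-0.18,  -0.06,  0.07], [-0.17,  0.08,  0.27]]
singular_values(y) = [0.42, 0.16, 0.05]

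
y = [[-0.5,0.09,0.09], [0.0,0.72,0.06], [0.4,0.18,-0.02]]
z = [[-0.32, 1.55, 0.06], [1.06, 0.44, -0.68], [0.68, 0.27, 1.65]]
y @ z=[[0.32, -0.71, 0.06], [0.8, 0.33, -0.39], [0.05, 0.69, -0.13]]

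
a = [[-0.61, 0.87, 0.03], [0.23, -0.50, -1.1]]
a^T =[[-0.61, 0.23],[0.87, -0.5],[0.03, -1.10]]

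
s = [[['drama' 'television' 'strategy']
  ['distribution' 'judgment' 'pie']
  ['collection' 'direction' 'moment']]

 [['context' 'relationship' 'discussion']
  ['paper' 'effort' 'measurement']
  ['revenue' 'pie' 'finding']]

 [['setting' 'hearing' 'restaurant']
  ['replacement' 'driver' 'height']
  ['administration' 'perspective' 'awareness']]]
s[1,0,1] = 'relationship'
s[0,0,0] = 'drama'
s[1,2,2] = 'finding'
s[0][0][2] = 'strategy'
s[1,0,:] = ['context', 'relationship', 'discussion']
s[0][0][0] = 'drama'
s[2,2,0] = 'administration'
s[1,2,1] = 'pie'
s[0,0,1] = 'television'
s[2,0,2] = 'restaurant'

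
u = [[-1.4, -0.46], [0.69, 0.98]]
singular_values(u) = [1.81, 0.58]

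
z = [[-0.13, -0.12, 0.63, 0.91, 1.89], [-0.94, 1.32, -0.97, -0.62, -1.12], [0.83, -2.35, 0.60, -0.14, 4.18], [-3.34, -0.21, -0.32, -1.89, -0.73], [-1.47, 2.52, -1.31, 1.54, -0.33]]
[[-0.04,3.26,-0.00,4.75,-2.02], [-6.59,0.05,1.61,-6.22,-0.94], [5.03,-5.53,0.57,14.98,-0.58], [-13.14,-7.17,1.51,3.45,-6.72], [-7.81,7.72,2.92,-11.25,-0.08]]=z @ [[3.19, 0.45, -0.4, -0.7, 1.68], [-2.69, 3.20, 0.18, -1.92, -1.55], [-0.25, 2.31, -1.63, 3.11, -2.73], [1.98, 2.2, -0.05, -1.73, 1.57], [-0.84, 0.13, 0.55, 2.14, -0.9]]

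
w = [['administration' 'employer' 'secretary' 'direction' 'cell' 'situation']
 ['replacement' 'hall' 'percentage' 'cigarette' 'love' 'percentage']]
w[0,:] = ['administration', 'employer', 'secretary', 'direction', 'cell', 'situation']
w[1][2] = 'percentage'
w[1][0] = 'replacement'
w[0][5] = 'situation'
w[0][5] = 'situation'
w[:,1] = ['employer', 'hall']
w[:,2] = ['secretary', 'percentage']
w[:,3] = ['direction', 'cigarette']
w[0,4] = 'cell'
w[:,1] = ['employer', 'hall']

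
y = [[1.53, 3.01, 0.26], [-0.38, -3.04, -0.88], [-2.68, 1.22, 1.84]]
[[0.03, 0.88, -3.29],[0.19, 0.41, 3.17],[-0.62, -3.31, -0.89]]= y @ [[0.58, 0.78, -0.26], [-0.35, -0.05, -0.94], [0.74, -0.63, -0.24]]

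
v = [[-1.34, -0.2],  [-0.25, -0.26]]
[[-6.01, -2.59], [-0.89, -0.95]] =v@[[4.64, 1.62], [-1.05, 2.10]]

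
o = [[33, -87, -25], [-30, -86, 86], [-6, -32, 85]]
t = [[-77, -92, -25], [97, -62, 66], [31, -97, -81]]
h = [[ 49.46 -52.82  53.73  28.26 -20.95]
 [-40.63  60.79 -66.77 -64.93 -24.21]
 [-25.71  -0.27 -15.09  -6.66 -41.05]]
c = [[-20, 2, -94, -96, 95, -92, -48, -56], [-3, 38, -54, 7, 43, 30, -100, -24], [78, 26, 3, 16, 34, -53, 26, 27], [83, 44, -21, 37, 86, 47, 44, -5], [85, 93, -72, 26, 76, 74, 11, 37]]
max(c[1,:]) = 43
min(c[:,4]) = 34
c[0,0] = -20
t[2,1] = -97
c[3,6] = 44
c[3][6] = 44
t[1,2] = 66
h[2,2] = -15.09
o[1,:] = [-30, -86, 86]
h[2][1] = -0.27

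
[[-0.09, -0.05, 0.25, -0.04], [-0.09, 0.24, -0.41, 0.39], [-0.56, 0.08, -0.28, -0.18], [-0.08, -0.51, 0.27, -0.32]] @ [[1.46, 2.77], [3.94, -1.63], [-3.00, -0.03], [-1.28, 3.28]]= [[-1.03,-0.31],[1.54,0.65],[0.57,-2.26],[-2.53,-0.45]]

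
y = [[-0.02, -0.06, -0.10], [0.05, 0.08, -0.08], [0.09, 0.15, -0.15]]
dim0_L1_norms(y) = [0.16, 0.29, 0.33]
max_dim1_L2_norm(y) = 0.23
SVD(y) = [[0.09, -1.0, -0.00], [0.47, 0.04, -0.88], [0.88, 0.07, 0.47]] @ diag([0.2623118175933589, 0.11657635452914969, 0.00156968645354257]) @ [[0.38,0.63,-0.68], [0.25,0.64,0.73], [-0.89,0.45,-0.09]]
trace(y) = -0.09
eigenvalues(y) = [(-0.04+0.11j), (-0.04-0.11j), (-0+0j)]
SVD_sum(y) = [[0.01, 0.01, -0.02], [0.05, 0.08, -0.08], [0.09, 0.14, -0.16]] + [[-0.03, -0.07, -0.08], [0.00, 0.00, 0.00], [0.0, 0.01, 0.01]] + [[0.00, -0.00, 0.0],[0.00, -0.00, 0.0],[-0.00, 0.0, -0.00]]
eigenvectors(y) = [[0.73+0.00j,(0.73-0j),0.90+0.00j], [(0.06-0.32j),(0.06+0.32j),-0.43+0.00j], [0.13-0.58j,(0.13+0.58j),(0.11+0j)]]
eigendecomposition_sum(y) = [[(-0.01+0.06j),-0.03+0.10j,-0.05-0.08j], [0.03+0.01j,(0.04+0.02j),-0.04+0.01j], [0.04+0.02j,(0.07+0.04j),-0.07+0.02j]] + [[-0.01-0.06j, (-0.03-0.1j), -0.05+0.08j], [(0.03-0.01j), (0.04-0.02j), (-0.04-0.01j)], [0.04-0.02j, (0.07-0.04j), -0.07-0.02j]] + [[0.00+0.00j, (0.01+0j), -0.00-0.00j],[-0.00-0.00j, -0.00-0.00j, 0j],[0.00+0.00j, 0j, -0.00-0.00j]]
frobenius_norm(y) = 0.29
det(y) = -0.00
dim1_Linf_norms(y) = [0.1, 0.08, 0.15]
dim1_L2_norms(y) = [0.12, 0.12, 0.23]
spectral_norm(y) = 0.26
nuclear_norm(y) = 0.38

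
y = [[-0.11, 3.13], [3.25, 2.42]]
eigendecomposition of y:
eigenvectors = [[-0.82, -0.55], [0.57, -0.83]]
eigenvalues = [-2.28, 4.59]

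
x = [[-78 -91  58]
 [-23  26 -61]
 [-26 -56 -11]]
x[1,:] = [-23, 26, -61]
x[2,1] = -56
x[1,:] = [-23, 26, -61]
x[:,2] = [58, -61, -11]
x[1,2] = -61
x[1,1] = 26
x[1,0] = -23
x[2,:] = [-26, -56, -11]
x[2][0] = -26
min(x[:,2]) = -61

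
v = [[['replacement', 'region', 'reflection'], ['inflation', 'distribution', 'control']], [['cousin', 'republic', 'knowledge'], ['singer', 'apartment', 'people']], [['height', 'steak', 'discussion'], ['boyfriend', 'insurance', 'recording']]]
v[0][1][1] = 'distribution'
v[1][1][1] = 'apartment'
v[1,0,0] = 'cousin'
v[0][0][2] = 'reflection'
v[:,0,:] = [['replacement', 'region', 'reflection'], ['cousin', 'republic', 'knowledge'], ['height', 'steak', 'discussion']]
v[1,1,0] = 'singer'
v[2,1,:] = ['boyfriend', 'insurance', 'recording']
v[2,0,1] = 'steak'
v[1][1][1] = 'apartment'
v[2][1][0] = 'boyfriend'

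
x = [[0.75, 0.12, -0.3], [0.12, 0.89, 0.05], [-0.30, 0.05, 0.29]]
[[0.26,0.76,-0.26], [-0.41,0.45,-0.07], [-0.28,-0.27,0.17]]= x@[[0.09,0.94,-0.16], [-0.43,0.38,-0.08], [-0.80,-0.02,0.42]]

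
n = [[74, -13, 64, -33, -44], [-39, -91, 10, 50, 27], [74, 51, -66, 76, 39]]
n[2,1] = 51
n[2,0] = 74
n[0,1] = -13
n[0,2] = 64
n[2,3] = 76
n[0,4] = -44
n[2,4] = 39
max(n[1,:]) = 50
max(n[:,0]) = 74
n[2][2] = -66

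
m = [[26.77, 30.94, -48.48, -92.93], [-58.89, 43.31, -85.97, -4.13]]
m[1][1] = 43.31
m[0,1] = 30.94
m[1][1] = 43.31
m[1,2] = -85.97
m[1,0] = -58.89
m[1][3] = -4.13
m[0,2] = -48.48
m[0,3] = -92.93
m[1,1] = 43.31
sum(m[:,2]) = -134.45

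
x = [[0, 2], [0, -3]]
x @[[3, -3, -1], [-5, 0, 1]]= [[-10, 0, 2], [15, 0, -3]]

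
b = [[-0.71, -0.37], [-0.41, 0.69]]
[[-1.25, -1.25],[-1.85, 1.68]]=b @[[2.41,0.38], [-1.25,2.66]]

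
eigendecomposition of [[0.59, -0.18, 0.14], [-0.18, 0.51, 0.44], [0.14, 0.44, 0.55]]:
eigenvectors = [[-0.36, -0.93, -0.07], [-0.68, 0.21, 0.70], [0.64, -0.30, 0.71]]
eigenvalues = [0.0, 0.68, 0.97]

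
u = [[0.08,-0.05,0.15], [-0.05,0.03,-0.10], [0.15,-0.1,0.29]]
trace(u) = 0.40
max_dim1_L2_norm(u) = 0.34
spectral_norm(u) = 0.40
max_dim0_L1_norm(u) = 0.54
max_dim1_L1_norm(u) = 0.54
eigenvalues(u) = [0.4, 0.0, -0.0]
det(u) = -0.00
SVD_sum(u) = [[0.08, -0.05, 0.15], [-0.05, 0.03, -0.10], [0.15, -0.10, 0.29]] + [[-0.00, 0.0, 0.0], [0.0, -0.0, -0.00], [0.0, -0.0, -0.0]] + [[0.00, 0.00, -0.00],[0.0, 0.00, -0.00],[-0.0, -0.00, 0.00]]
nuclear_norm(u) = 0.41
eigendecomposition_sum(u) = [[0.08, -0.05, 0.15], [-0.05, 0.03, -0.1], [0.15, -0.1, 0.29]] + [[0.00, 0.0, -0.00],[0.00, 0.0, -0.00],[-0.0, -0.0, 0.00]] + [[-0.00,0.00,0.00], [0.00,-0.0,-0.0], [0.0,-0.0,-0.0]]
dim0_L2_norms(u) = [0.18, 0.12, 0.34]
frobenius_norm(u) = 0.40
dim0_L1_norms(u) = [0.28, 0.18, 0.54]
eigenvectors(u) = [[0.44,-0.89,-0.12], [-0.29,-0.27,0.92], [0.85,0.37,0.37]]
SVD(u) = [[-0.44, -0.12, 0.89], [0.29, 0.92, 0.27], [-0.85, 0.37, -0.37]] @ diag([0.4017177304047326, 0.004129169438906844, 0.00241143903417442]) @ [[-0.44, 0.29, -0.85], [0.12, -0.92, -0.37], [0.89, 0.27, -0.37]]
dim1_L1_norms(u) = [0.28, 0.18, 0.54]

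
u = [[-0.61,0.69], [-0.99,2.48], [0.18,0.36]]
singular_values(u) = [2.82, 0.43]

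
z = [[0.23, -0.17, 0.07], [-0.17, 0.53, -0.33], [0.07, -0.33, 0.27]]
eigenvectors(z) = [[0.30, -0.92, 0.25], [-0.8, -0.1, 0.6], [0.53, 0.37, 0.77]]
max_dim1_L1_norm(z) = 1.03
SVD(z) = [[-0.30, -0.92, 0.25], [0.8, -0.10, 0.60], [-0.53, 0.37, 0.77]] @ diag([0.8106144828406363, 0.1836493594999761, 0.035736157659387736]) @ [[-0.30, 0.8, -0.53], [-0.92, -0.1, 0.37], [0.25, 0.60, 0.77]]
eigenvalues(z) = [0.81, 0.18, 0.04]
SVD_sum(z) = [[0.07, -0.19, 0.13], [-0.19, 0.52, -0.34], [0.13, -0.34, 0.22]] + [[0.16, 0.02, -0.06], [0.02, 0.00, -0.01], [-0.06, -0.01, 0.03]] + [[0.0, 0.01, 0.01], [0.01, 0.01, 0.02], [0.01, 0.02, 0.02]]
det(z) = 0.01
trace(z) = 1.03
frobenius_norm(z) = 0.83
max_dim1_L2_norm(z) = 0.65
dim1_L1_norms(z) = [0.47, 1.03, 0.67]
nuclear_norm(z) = 1.03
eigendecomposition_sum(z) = [[0.07, -0.19, 0.13], [-0.19, 0.52, -0.34], [0.13, -0.34, 0.22]] + [[0.16, 0.02, -0.06], [0.02, 0.0, -0.01], [-0.06, -0.01, 0.03]] + [[0.00, 0.01, 0.01], [0.01, 0.01, 0.02], [0.01, 0.02, 0.02]]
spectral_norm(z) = 0.81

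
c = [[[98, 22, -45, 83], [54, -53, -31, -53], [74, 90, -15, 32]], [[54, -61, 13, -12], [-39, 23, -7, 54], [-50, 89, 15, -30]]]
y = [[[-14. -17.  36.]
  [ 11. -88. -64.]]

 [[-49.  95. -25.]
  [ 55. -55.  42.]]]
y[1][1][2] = 42.0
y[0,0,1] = -17.0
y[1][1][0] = 55.0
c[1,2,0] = -50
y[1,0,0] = -49.0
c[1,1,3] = 54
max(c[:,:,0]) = 98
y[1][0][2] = -25.0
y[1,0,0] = -49.0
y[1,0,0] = -49.0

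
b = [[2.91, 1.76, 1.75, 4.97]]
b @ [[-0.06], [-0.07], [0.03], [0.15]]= [[0.50]]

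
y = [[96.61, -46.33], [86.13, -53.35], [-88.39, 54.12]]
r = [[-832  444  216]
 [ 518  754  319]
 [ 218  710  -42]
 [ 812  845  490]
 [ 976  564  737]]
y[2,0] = -88.39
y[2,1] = 54.12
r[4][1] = 564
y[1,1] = -53.35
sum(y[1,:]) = 32.779999999999994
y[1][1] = -53.35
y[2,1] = 54.12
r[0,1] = 444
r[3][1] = 845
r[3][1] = 845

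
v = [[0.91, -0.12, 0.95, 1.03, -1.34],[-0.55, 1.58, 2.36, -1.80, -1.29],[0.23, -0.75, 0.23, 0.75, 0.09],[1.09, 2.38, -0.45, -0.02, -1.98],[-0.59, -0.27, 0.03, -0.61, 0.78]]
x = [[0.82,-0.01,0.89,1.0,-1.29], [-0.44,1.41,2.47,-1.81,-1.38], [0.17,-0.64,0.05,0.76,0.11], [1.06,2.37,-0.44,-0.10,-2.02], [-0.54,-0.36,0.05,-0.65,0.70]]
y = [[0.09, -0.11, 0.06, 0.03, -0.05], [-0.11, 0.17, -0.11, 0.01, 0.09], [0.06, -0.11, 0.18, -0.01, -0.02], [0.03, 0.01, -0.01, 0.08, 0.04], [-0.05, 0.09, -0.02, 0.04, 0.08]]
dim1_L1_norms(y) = [0.34, 0.49, 0.38, 0.17, 0.28]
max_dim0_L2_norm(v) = 2.97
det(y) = -0.00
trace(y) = 0.60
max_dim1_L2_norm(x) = 3.67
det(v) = 0.11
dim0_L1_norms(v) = [3.37, 5.1, 4.02, 4.21, 5.48]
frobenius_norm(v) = 5.61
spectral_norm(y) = 0.37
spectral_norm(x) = 4.31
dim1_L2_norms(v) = [2.15, 3.64, 1.11, 3.31, 1.18]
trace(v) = 3.48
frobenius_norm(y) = 0.41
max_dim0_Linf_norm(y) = 0.18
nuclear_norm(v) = 9.47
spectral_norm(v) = 4.28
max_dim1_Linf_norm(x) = 2.47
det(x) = 0.00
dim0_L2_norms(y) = [0.16, 0.25, 0.22, 0.1, 0.14]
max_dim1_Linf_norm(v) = 2.38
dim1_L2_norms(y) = [0.16, 0.25, 0.22, 0.1, 0.14]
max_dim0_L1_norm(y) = 0.49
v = x + y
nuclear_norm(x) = 9.30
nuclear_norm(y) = 0.60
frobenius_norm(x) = 5.57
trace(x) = 2.88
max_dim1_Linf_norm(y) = 0.18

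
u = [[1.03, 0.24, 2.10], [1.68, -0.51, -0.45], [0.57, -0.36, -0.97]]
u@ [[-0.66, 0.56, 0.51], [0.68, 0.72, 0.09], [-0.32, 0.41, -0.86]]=[[-1.19, 1.61, -1.26], [-1.31, 0.39, 1.2], [-0.31, -0.34, 1.09]]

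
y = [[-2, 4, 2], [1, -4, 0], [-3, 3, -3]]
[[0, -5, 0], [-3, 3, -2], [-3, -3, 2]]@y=[[-5, 20, 0], [15, -30, 0], [-3, 6, -12]]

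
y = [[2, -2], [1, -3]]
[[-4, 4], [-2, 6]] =y @ [[-2, 0], [0, -2]]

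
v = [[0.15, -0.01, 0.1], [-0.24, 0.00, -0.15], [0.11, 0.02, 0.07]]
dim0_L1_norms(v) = [0.5, 0.03, 0.32]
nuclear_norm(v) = 0.39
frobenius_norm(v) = 0.36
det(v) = -0.00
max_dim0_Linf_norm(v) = 0.24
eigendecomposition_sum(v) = [[0.16,0.0,0.11], [-0.24,-0.0,-0.16], [0.09,0.0,0.06]] + [[-0.01, -0.01, -0.00], [-0.01, -0.00, -0.00], [0.01, 0.01, 0.00]] + [[-0.01,  -0.01,  -0.01], [0.01,  0.01,  0.01], [0.01,  0.01,  0.01]]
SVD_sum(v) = [[0.15, 0.0, 0.1], [-0.24, -0.0, -0.15], [0.11, 0.00, 0.07]] + [[-0.0, -0.01, 0.0],[0.0, 0.0, -0.0],[0.00, 0.02, -0.0]] + [[-0.00,0.00,0.00],[-0.00,0.0,0.00],[-0.0,0.00,0.0]]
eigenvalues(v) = [0.22, -0.01, 0.01]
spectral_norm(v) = 0.36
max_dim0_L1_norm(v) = 0.5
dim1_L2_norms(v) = [0.18, 0.28, 0.13]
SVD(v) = [[-0.50, -0.51, 0.7], [0.79, 0.07, 0.61], [-0.36, 0.86, 0.37]] @ diag([0.3599792164135097, 0.02231797182848496, 0.0041075398693773075]) @ [[-0.84,  -0.01,  -0.54],[0.04,  1.00,  -0.07],[-0.54,  0.08,  0.84]]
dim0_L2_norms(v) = [0.3, 0.02, 0.19]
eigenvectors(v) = [[0.54,-0.50,-0.46], [-0.79,-0.39,0.56], [0.29,0.77,0.69]]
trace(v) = 0.22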